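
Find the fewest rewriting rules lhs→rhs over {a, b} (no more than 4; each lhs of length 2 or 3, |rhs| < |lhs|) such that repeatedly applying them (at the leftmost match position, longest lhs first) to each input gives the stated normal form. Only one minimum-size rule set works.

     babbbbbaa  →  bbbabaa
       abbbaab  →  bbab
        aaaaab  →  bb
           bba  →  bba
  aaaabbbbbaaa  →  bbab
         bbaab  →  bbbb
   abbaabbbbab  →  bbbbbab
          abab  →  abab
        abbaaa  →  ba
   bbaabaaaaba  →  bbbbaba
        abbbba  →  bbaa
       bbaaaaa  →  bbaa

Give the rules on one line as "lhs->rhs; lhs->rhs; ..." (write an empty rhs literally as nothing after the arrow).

  | babbbbbaa => bbabbbaa => bbbabaa
  | abbbaab => babaab => babbb => bbab
  | aaaaab => aab => bb
  | bba

aaa->; aab->bb; abb->ba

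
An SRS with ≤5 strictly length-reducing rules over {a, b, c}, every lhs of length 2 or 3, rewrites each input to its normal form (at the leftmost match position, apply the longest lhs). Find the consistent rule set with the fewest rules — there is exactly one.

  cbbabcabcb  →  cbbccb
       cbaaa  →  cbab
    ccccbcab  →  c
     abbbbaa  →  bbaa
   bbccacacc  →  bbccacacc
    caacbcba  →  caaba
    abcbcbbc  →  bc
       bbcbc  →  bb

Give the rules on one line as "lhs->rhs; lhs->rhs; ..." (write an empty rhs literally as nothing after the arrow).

  | cbbabcabcb => cbbabbccb => cbbccb
  | cbaaa => cbab
  | ccccbcab => cccab => ccbc => c
  | abbbbaa => bbaa

aaa->ab; abb->; cab->bc; cbc->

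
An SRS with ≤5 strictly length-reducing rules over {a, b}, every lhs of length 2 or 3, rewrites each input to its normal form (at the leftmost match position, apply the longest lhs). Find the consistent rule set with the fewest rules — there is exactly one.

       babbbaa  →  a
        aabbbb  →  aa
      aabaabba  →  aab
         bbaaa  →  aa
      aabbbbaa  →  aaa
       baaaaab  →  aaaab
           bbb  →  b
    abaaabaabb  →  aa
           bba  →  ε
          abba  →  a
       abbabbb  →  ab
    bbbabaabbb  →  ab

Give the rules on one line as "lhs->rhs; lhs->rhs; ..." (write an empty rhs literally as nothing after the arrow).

aba->ab; ba->; bb->; bba->

  | babbbaa => bbbaa => baa => a
  | aabbbb => aabb => aa
  | aabaabba => aababba => aabbba => aaba => aab
  | bbaaa => aa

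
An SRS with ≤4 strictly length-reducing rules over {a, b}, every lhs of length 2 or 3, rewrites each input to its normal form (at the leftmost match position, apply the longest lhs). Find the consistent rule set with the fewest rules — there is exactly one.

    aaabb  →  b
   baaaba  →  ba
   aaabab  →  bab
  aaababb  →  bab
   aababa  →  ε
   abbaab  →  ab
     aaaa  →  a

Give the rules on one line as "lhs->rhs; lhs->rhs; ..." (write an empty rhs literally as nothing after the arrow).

  | aaabb => bb => b
  | baaaba => bba => ba
  | aaabab => bab
  | aaababb => babb => bab

aaa->; aba->; bb->b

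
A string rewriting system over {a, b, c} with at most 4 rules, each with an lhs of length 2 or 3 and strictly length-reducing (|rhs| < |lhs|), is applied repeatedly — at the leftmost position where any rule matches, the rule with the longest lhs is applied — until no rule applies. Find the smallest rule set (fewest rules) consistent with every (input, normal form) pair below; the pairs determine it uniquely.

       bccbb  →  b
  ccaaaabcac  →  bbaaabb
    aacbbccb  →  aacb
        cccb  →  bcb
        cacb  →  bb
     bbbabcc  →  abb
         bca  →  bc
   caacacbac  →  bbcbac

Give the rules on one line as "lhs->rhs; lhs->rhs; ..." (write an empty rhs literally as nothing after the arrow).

  | bccbb => bbbb => b
  | ccaaaabcac => bbaaabcac => bbaaabcc => bbaaabb
  | aacbbccb => aacbbbb => aacb
  | cccb => bcb

bbb->; ca->c; cc->b; cca->bb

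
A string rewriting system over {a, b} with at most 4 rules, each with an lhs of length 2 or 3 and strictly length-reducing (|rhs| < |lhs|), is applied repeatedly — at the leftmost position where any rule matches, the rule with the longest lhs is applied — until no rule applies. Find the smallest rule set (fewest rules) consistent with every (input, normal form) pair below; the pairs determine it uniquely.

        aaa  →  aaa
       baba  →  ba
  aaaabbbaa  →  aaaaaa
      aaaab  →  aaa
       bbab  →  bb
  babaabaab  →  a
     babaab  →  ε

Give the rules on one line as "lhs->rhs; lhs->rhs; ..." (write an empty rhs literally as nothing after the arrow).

  | aaa
  | baba => ba
  | aaaabbbaa => aaaaabaa => aaaaaa
  | aaaab => aaa

ab->; abb->aa; baa->a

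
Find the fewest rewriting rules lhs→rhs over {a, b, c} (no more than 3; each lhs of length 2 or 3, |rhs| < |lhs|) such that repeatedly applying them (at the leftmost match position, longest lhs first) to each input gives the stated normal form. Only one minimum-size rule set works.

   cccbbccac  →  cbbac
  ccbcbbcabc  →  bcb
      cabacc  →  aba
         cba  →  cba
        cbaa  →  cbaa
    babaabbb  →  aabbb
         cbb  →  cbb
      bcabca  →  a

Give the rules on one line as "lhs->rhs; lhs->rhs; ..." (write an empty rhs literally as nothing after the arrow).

bab->c; ca->a; cc->

  | cccbbccac => cbbccac => cbbac
  | ccbcbbcabc => bcbbcabc => bcbbabc => bcbcc => bcb
  | cabacc => abacc => aba
  | cba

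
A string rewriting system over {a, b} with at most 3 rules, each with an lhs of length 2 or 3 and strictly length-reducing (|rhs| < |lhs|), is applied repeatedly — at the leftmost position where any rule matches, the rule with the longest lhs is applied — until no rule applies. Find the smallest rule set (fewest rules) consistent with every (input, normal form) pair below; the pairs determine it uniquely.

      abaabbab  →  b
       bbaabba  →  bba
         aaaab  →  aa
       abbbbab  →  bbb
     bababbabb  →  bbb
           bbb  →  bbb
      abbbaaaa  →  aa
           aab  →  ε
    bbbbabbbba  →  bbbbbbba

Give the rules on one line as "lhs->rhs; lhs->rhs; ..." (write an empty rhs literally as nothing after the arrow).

aab->; ab->; baa->a

  | abaabbab => aabbab => bab => b
  | bbaabba => babba => bba
  | aaaab => aa
  | abbbbab => bbbab => bbb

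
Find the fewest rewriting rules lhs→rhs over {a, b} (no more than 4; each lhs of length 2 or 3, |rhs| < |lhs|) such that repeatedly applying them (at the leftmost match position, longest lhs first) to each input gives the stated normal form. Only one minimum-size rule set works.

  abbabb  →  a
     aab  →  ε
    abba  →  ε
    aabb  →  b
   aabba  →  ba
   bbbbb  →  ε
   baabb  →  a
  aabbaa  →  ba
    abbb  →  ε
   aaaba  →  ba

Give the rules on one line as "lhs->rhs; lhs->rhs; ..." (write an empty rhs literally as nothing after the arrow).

  | abbabb => aaabb => bb => a
  | aab => ε
  | abba => aaa => ε
  | aabb => b

aa->a; aaa->; aab->; bb->a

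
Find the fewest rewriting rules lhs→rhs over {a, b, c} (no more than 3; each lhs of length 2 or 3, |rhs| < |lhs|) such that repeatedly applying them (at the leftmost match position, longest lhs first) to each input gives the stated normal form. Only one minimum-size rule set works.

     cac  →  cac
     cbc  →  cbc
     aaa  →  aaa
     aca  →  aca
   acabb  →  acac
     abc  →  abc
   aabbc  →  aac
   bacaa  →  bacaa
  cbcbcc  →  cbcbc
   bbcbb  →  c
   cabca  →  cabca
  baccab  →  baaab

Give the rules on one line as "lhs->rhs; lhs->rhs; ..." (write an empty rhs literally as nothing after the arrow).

bb->c; cc->c; cca->aa

  | cac
  | cbc
  | aaa
  | aca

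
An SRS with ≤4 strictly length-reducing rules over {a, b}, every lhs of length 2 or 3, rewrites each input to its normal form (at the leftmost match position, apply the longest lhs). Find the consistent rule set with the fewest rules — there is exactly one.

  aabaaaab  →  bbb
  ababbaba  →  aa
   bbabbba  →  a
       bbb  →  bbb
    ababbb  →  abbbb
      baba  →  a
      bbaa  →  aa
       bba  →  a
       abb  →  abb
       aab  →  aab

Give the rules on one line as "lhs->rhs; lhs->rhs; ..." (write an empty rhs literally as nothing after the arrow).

aaa->bb; ba->a; bab->bb

  | aabaaaab => aaaaaab => bbaaab => baaab => aaab => bbb
  | ababbaba => abbbaba => abbbba => abbba => abba => aba => aa
  | bbabbba => bbbbba => bbbba => bbba => bba => ba => a
  | bbb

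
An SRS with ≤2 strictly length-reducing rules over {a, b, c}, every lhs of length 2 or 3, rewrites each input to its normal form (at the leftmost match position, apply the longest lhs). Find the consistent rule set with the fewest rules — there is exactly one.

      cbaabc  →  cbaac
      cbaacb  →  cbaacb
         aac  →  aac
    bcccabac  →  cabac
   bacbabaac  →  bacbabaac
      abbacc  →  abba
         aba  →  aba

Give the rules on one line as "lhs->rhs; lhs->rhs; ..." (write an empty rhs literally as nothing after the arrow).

bc->c; cc->

  | cbaabc => cbaac
  | cbaacb
  | aac
  | bcccabac => cccabac => cabac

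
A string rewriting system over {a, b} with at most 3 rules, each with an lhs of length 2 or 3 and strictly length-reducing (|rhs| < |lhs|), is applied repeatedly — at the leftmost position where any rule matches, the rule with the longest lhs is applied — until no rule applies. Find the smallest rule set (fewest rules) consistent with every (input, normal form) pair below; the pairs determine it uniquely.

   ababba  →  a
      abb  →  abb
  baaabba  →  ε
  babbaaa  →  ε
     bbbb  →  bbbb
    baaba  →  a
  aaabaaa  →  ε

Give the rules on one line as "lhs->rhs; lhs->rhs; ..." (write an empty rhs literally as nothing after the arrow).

aa->; ba->a

  | ababba => aabba => bba => ba => a
  | abb
  | baaabba => aaabba => abba => aba => aa => ε
  | babbaaa => abbaaa => abaaa => aaaa => aa => ε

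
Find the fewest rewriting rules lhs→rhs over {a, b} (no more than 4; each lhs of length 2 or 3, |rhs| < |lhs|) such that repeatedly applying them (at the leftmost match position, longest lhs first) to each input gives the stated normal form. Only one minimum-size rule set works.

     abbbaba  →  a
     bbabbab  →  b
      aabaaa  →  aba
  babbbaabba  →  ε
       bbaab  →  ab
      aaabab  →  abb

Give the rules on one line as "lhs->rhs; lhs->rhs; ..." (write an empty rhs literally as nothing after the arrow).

  | abbbaba => abba => a
  | bbabbab => bbab => b
  | aabaaa => abaaa => abaa => aba
  | babbbaabba => bbbbaabba => bbabba => bba => ε

aa->a; bab->bb; bba->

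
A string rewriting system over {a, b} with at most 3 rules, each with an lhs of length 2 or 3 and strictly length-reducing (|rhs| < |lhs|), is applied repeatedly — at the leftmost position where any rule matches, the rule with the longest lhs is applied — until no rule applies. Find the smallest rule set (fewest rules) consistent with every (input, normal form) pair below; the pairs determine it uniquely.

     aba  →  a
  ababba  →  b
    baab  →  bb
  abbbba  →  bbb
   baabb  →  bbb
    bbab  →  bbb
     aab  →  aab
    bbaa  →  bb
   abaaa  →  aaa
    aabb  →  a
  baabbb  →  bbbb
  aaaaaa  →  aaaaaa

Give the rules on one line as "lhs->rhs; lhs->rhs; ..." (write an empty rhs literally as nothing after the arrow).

  | aba => a
  | ababba => abba => baa => ba => b
  | baab => bab => bb
  | abbbba => babba => bbba => bbb

aba->a; abb->ba; ba->b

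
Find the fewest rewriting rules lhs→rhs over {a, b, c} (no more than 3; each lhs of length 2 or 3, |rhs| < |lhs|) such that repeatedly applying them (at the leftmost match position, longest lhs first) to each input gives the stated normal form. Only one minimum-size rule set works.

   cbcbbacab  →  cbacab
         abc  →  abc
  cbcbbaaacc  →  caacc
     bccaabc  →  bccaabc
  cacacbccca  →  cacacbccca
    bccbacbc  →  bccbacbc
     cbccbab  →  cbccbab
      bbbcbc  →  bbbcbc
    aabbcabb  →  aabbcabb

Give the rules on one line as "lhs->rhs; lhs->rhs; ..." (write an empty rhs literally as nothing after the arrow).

baa->a; cbb->

  | cbcbbacab => cbacab
  | abc
  | cbcbbaaacc => cbaaacc => caacc
  | bccaabc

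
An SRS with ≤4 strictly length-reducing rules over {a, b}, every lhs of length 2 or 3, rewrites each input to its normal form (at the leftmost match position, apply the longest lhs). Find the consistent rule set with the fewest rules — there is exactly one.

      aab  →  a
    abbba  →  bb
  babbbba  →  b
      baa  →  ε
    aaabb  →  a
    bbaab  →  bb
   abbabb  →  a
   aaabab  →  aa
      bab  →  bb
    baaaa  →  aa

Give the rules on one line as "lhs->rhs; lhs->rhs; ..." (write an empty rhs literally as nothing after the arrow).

  | aab => a
  | abbba => bba => bb
  | babbbba => bbbbba => abba => ba => b
  | baa => ε

ab->; ba->b; baa->; bbb->a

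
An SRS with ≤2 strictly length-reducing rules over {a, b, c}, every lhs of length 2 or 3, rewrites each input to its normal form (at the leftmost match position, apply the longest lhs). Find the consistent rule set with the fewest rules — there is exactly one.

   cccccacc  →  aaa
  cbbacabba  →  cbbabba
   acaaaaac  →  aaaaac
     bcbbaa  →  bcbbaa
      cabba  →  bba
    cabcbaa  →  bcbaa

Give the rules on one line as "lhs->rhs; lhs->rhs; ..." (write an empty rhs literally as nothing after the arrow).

ca->; cc->a

  | cccccacc => acccacc => aacacc => aacc => aaa
  | cbbacabba => cbbabba
  | acaaaaac => aaaaac
  | bcbbaa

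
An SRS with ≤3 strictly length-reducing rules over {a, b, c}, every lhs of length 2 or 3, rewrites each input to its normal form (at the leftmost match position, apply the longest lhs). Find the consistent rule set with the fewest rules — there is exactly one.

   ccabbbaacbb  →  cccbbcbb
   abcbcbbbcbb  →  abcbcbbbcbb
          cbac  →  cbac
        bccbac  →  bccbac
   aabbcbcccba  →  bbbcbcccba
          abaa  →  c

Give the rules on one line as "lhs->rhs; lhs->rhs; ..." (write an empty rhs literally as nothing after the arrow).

  | ccabbbaacbb => cccbaacbb => cccbbcbb
  | abcbcbbbcbb
  | cbac
  | bccbac

aa->b; abb->c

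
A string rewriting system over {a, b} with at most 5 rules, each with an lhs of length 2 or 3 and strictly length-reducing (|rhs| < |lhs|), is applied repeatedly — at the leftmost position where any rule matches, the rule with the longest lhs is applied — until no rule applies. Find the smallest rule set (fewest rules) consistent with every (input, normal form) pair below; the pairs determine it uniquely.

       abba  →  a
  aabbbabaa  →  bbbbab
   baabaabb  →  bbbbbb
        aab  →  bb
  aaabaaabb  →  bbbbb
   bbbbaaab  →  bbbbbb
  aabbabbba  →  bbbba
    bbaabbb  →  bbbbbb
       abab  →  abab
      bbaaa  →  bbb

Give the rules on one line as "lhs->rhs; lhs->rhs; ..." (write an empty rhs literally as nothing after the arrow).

aa->; aaa->b; aab->bb; abb->

  | abba => a
  | aabbbabaa => bbbbabaa => bbbbab
  | baabaabb => bbbaabb => bbbbbb
  | aab => bb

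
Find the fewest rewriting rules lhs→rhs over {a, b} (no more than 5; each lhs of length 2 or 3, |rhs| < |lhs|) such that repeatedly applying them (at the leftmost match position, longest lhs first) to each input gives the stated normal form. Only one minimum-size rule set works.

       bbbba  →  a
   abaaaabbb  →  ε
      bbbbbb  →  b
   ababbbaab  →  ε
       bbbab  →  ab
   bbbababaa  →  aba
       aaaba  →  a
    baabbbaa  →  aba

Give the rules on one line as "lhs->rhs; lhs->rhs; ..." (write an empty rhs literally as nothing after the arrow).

  | bbbba => abba => aaa => aa => a
  | abaaaabbb => abaaabbb => abaabbb => abbb => aab => ε
  | bbbbbb => abbbb => aabb => b
  | ababbbaab => abbbaab => aabaab => aab => ε

aa->a; aab->; bab->b; bb->a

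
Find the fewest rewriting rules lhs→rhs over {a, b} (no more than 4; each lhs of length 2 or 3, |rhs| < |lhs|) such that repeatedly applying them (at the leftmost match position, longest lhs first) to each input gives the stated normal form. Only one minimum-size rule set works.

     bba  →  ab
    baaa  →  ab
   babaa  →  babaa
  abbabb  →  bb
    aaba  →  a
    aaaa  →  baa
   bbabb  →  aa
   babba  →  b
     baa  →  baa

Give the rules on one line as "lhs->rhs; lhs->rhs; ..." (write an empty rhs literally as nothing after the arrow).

  | bba => ab
  | baaa => bba => ab
  | babaa
  | abbabb => aabbb => bb

aaa->ba; aab->; bba->ab; bbb->a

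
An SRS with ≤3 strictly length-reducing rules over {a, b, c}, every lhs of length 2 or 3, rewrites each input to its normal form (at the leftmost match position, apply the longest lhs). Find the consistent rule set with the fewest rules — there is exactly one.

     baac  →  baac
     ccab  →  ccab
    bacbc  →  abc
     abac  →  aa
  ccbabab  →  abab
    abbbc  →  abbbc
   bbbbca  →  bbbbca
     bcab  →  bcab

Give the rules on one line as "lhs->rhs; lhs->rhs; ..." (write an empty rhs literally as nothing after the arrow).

  | baac
  | ccab
  | bacbc => abc
  | abac => aa

bac->a; ccb->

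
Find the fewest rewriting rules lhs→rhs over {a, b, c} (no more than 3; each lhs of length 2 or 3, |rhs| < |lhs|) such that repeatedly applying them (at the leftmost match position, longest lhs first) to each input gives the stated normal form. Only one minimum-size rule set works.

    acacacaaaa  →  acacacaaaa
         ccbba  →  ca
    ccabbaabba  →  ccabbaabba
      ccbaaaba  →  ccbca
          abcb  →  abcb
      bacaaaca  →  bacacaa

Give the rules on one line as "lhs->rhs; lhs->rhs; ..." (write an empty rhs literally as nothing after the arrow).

aac->ca; aba->c; cbb->

  | acacacaaaa
  | ccbba => ca
  | ccabbaabba
  | ccbaaaba => ccbaac => ccbca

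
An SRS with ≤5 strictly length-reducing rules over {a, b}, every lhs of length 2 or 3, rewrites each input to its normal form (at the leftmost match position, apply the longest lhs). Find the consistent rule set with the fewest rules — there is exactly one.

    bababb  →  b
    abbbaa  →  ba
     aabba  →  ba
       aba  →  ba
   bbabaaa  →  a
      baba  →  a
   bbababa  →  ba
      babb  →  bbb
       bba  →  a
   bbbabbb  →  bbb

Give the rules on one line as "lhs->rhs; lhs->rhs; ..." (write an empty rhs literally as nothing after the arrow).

  | bababb => bbabb => aabb => b
  | abbbaa => bbbaa => baaa => baa => ba
  | aabba => ba
  | aba => ba

aa->a; aab->; ab->b; bba->aa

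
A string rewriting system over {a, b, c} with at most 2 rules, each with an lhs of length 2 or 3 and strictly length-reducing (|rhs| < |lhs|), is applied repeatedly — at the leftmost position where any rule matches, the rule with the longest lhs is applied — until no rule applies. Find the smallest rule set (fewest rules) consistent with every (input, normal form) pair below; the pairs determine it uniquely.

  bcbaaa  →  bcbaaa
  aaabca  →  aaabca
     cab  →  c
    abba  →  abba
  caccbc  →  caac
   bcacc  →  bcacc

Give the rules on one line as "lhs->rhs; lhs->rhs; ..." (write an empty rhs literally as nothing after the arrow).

  | bcbaaa
  | aaabca
  | cab => c
  | abba

cab->c; ccb->a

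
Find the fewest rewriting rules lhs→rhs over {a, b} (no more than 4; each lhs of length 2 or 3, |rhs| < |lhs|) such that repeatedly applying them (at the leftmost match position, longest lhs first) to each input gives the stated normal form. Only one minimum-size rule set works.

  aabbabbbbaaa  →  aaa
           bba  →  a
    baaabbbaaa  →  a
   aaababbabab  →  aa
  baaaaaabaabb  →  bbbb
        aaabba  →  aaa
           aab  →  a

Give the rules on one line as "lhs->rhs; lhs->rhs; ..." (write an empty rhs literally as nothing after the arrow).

ab->; abb->; ba->a; baa->b

  | aabbabbbbaaa => aabbbbaaa => abbaaa => aaa
  | bba => ba => a
  | baaabbbaaa => babbbaaa => abbbaaa => baaa => ba => a
  | aaababbabab => aaabbabab => aaabab => aaab => aa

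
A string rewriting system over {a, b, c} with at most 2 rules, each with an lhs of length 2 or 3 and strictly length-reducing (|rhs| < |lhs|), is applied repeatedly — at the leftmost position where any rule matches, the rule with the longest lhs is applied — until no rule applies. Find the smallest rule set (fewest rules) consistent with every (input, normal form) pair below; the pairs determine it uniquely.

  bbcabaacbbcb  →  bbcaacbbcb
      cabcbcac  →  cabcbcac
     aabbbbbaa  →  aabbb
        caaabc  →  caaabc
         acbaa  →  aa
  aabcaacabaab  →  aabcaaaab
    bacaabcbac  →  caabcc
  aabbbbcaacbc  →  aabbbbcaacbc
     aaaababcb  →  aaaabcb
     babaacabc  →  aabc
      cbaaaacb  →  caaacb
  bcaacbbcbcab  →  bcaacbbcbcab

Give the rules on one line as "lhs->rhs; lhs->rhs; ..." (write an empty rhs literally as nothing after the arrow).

  | bbcabaacbbcb => bbcaacbbcb
  | cabcbcac
  | aabbbbbaa => aabbbba => aabbb
  | caaabc

aca->aa; ba->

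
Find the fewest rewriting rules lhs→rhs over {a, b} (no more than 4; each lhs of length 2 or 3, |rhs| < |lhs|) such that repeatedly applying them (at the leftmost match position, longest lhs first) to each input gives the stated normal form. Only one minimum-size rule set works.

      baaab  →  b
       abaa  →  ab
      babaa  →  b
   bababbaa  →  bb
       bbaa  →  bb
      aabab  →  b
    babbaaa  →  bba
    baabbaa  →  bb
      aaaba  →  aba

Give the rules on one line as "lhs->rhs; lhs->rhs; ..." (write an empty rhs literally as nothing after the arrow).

aa->; bab->b; bbb->bb

  | baaab => bab => b
  | abaa => ab
  | babaa => baa => b
  | bababbaa => babbaa => bbaa => bb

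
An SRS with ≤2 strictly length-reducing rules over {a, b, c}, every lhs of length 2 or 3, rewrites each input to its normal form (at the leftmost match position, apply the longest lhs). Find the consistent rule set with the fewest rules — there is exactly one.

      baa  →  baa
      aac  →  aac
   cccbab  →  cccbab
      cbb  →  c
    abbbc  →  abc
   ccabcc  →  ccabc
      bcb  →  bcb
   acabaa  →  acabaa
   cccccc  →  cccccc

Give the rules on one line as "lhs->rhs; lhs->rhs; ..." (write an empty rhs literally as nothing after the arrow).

bb->; bcc->bc

  | baa
  | aac
  | cccbab
  | cbb => c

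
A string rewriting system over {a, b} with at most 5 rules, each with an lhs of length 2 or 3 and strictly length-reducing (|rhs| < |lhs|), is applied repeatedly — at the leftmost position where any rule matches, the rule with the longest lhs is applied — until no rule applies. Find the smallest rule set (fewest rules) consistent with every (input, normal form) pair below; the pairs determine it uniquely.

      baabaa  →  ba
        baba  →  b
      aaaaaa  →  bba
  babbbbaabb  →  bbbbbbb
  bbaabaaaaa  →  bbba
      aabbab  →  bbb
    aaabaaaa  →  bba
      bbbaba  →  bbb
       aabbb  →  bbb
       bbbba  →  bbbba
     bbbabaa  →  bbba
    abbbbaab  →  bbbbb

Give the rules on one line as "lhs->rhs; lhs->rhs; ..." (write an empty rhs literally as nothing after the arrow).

aa->a; aaa->ba; ab->b; aba->

  | baabaa => babaa => ba
  | baba => b
  | aaaaaa => baaaa => bbaa => bba
  | babbbbaabb => bbbbbaabb => bbbbbabb => bbbbbbb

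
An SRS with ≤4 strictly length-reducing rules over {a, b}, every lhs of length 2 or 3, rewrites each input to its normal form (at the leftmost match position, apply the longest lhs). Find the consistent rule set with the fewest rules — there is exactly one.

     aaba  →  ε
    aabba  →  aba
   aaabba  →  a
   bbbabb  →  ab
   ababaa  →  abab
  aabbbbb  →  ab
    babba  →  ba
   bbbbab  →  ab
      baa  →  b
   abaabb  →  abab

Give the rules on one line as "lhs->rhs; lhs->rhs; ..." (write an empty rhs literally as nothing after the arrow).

aa->; aab->a; bb->a

  | aaba => aa => ε
  | aabba => aba
  | aaabba => abba => aaa => a
  | bbbabb => ababb => abaa => ab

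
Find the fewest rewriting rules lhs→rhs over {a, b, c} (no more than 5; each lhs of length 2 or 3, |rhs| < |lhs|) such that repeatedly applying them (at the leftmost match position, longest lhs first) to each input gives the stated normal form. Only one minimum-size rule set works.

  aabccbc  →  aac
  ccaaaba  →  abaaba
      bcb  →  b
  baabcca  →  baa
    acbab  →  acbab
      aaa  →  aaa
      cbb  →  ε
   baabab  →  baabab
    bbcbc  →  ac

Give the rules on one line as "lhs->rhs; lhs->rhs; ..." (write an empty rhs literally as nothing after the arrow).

  | aabccbc => aacbc => aac
  | ccaaaba => abaaba
  | bcb => b
  | baabcca => baaca => baa

bb->a; bc->; ca->; cca->ab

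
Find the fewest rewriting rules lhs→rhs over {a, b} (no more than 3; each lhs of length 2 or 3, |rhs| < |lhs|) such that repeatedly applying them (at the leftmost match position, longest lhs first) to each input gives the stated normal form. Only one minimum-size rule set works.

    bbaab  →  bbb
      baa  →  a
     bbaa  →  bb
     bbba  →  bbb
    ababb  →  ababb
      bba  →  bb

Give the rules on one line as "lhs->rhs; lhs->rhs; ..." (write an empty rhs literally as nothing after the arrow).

  | bbaab => bbab => bbb
  | baa => a
  | bbaa => bba => bb
  | bbba => bbb

baa->a; bba->bb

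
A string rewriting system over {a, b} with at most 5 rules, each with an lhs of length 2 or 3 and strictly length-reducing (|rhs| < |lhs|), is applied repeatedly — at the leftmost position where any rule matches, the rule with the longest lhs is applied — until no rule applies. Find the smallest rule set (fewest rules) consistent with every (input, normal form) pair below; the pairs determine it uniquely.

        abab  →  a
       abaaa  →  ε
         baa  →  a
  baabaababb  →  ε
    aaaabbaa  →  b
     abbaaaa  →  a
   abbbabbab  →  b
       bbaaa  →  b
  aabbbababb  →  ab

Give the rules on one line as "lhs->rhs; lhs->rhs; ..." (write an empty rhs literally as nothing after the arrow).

aa->b; ba->; bab->ba; bb->b

  | abab => aba => a
  | abaaa => aaa => ba => ε
  | baa => a
  | baabaababb => abaababb => aababb => bbabb => babb => bab => ba => ε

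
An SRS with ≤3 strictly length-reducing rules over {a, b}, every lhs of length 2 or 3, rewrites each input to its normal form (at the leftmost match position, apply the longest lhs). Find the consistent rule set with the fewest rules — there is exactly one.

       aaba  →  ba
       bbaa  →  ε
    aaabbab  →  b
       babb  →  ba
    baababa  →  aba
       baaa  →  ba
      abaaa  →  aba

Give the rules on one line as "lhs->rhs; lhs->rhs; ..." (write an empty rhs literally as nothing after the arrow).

  | aaba => ba
  | bbaa => aa => ε
  | aaabbab => abbab => aab => b
  | babb => ba

aa->; bb->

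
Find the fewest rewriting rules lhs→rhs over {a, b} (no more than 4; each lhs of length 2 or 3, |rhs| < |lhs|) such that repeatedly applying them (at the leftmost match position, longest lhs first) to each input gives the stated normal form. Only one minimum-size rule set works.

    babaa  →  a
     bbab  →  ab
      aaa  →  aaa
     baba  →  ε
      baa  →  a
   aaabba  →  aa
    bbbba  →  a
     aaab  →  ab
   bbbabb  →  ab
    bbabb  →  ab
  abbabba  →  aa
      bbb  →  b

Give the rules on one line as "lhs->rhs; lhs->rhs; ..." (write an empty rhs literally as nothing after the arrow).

  | babaa => baa => a
  | bbab => ab
  | aaa
  | baba => ba => ε

aab->ab; ba->; bb->b; bba->a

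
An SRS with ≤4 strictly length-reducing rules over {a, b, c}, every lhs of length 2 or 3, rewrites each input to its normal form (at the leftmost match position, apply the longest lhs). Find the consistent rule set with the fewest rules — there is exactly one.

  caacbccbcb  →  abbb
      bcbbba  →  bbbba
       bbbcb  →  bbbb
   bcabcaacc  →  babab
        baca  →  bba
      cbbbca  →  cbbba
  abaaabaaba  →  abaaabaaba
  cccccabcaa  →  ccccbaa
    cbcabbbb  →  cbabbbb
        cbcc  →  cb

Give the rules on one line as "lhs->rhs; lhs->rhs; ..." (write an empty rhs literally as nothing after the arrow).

  | caacbccbcb => cabbccbcb => abccbcb => abcbcb => abbcb => abbb
  | bcbbba => bbbba
  | bbbcb => bbbb
  | bcabcaacc => babcaacc => babaacc => bababc => babab

ac->b; bc->b; cab->a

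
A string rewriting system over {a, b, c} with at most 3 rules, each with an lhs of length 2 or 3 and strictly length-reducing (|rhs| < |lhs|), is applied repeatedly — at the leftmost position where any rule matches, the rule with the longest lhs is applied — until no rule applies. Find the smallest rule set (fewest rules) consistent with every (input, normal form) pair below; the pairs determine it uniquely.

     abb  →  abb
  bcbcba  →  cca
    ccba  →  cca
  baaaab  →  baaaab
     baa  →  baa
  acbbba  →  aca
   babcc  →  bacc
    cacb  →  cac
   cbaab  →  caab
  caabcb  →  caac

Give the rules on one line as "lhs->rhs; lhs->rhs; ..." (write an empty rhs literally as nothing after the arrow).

  | abb
  | bcbcba => cbcba => ccba => cca
  | ccba => cca
  | baaaab

bc->c; cb->c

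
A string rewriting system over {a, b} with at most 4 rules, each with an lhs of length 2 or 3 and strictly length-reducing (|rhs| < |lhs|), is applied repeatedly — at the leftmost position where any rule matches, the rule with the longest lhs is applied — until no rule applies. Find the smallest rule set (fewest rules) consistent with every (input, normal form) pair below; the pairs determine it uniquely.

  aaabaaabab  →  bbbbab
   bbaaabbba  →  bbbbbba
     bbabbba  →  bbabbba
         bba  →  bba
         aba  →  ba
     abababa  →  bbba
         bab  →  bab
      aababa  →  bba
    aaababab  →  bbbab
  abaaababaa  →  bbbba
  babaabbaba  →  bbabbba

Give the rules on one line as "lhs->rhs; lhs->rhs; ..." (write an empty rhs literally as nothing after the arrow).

  | aaabaaabab => bbaaabab => bbbbab
  | bbaaabbba => bbbbbba
  | bbabbba
  | bba

aa->a; aaa->b; aba->ba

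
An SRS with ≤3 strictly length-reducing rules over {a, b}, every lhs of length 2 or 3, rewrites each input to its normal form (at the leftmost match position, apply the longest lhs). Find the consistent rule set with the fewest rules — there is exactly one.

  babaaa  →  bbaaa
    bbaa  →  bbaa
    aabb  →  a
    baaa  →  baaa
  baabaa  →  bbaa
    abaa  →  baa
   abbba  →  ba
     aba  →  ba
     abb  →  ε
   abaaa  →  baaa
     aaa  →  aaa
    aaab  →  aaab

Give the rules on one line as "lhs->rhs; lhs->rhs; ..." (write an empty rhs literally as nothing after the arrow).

aba->ba; abb->

  | babaaa => bbaaa
  | bbaa
  | aabb => a
  | baaa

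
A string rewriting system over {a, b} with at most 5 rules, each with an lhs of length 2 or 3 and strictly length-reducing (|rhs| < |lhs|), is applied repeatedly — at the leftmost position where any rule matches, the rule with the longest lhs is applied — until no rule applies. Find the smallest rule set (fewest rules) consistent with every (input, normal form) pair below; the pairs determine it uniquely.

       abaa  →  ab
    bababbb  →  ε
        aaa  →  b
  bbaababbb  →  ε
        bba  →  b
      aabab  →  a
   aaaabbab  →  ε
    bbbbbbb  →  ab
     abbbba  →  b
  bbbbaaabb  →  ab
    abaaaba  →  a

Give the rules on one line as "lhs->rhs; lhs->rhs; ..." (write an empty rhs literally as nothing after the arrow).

aa->b; abb->; ba->b; bb->a

  | abaa => aba => ab
  | bababbb => bbabbb => aabbb => bbbb => abb => ε
  | aaa => ba => b
  | bbaababbb => aaababbb => bababbb => bbabbb => aabbb => bbbb => abb => ε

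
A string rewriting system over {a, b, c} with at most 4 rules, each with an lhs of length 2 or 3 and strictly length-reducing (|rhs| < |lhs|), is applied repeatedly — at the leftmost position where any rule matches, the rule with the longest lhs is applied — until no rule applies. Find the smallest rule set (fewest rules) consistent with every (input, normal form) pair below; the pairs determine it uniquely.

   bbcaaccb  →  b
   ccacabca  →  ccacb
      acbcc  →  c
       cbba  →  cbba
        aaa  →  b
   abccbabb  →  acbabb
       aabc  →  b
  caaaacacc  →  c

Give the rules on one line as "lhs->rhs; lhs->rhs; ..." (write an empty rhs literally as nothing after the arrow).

  | bbcaaccb => baaccb => bbccb => bcb => b
  | ccacabca => ccacaa => ccacb
  | acbcc => acc => c
  | cbba

aa->b; aaa->b; acc->c; bc->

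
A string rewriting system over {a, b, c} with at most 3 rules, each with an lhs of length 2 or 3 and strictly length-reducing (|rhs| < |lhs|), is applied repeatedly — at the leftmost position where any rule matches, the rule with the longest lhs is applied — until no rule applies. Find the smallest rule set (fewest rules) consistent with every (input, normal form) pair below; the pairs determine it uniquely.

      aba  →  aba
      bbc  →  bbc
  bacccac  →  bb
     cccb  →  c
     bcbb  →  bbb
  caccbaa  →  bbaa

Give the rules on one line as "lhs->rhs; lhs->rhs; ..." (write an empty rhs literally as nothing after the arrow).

  | aba
  | bbc
  | bacccac => bbccac => bbccb => bb
  | cccb => c

ac->b; cb->b; ccb->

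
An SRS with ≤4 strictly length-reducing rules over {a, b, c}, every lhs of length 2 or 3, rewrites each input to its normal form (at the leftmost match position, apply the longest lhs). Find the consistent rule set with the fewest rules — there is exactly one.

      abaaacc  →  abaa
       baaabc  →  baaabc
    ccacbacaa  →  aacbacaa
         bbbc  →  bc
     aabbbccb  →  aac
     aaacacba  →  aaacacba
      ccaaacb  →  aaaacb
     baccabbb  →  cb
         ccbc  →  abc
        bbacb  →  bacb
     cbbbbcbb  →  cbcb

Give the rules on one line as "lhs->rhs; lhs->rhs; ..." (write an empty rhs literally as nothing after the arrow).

  | abaaacc => abaa
  | baaabc
  | ccacbacaa => aacbacaa
  | bbbc => bbc => bc

acc->; bab->c; bb->b; cc->a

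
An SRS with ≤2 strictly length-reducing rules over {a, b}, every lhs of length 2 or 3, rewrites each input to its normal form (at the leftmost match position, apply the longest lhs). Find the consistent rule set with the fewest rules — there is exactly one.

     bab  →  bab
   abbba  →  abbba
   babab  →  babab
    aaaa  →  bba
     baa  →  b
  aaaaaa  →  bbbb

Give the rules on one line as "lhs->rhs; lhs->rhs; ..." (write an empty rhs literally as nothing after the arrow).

aa->; aaa->bb

  | bab
  | abbba
  | babab
  | aaaa => bba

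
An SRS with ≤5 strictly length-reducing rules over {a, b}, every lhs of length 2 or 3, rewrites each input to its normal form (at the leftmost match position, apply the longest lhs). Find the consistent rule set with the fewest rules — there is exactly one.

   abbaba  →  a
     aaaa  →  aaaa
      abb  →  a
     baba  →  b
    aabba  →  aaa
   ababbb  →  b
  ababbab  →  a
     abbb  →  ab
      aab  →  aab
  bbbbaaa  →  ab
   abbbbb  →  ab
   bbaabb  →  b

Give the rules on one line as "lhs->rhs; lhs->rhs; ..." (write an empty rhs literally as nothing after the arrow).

aba->bb; abb->a; bb->b; bba->ab

  | abbaba => aaba => abb => a
  | aaaa
  | abb => a
  | baba => bbb => bb => b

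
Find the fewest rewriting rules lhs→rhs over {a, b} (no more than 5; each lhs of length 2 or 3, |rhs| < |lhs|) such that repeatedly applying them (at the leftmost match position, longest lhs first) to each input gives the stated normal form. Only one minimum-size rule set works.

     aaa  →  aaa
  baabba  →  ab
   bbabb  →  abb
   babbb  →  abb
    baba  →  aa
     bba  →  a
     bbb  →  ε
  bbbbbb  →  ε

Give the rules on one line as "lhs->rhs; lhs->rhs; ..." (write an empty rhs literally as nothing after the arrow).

  | aaa
  | baabba => babba => aba => ab
  | bbabb => abb
  | babbb => abb

ba->b; bab->a; bba->a; bbb->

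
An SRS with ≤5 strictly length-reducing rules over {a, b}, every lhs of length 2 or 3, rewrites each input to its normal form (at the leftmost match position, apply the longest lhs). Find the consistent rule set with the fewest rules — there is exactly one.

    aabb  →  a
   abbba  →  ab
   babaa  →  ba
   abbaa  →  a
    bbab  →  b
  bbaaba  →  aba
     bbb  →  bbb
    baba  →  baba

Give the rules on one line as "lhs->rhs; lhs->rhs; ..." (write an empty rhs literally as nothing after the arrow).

  | aabb => aab => aa => a
  | abbba => ab
  | babaa => ba
  | abbaa => aa => a

aa->a; aab->aa; baa->; bba->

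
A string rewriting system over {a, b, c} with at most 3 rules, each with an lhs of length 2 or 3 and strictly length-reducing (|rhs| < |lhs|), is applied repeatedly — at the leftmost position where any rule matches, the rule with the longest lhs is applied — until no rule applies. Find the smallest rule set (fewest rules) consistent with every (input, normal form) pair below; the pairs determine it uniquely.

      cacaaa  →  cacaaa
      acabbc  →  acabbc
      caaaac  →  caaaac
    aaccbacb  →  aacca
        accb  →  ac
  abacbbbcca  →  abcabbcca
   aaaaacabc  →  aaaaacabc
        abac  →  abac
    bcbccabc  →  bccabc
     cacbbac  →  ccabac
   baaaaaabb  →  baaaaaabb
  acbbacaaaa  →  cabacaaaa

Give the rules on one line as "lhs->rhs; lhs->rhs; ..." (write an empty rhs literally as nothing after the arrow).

acb->ca; cb->

  | cacaaa
  | acabbc
  | caaaac
  | aaccbacb => aacacb => aacca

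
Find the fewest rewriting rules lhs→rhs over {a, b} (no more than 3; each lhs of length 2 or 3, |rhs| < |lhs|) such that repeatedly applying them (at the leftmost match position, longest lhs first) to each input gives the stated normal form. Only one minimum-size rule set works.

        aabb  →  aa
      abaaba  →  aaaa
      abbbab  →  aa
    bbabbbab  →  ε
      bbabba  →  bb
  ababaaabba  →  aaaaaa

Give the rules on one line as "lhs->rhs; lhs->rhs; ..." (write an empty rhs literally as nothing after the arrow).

  | aabb => aab => aa
  | abaaba => aaaba => aaaa
  | abbbab => abbab => abab => aab => aa
  | bbabbbab => bbabbab => bbabab => bbaab => bbb => ε

ab->a; baa->b; bbb->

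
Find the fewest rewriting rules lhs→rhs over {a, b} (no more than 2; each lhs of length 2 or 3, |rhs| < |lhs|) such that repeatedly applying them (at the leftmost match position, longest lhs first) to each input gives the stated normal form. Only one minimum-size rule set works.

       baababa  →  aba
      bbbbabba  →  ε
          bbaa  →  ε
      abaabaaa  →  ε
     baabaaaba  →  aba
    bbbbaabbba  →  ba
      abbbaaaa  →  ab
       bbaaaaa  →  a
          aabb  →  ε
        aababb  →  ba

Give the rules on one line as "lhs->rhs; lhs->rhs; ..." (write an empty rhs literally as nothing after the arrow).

aa->; bb->

  | baababa => bbaba => aba
  | bbbbabba => bbabba => abba => aa => ε
  | bbaa => aa => ε
  | abaabaaa => abbaaa => aaaa => aa => ε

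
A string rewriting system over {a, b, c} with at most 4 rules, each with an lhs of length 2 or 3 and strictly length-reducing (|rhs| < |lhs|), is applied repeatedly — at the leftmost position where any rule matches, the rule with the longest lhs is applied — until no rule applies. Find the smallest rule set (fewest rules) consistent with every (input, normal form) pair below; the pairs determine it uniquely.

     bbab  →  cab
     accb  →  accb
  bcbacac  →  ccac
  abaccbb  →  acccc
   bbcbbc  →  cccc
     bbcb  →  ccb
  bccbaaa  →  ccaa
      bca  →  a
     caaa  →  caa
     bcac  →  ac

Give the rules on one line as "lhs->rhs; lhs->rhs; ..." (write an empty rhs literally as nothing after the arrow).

  | bbab => cab
  | accb
  | bcbacac => bacac => ccac
  | abaccbb => acccbb => acccc

aaa->aa; ba->c; bb->c; bc->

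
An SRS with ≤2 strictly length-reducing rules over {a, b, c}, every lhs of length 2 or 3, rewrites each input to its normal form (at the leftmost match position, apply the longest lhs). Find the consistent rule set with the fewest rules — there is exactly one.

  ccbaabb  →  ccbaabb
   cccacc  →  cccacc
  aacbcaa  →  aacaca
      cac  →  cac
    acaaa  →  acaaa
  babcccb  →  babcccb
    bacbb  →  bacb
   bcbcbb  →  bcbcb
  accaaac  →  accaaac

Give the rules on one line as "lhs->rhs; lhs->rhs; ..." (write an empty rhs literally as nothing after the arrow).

bca->ac; cbb->cb

  | ccbaabb
  | cccacc
  | aacbcaa => aacaca
  | cac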